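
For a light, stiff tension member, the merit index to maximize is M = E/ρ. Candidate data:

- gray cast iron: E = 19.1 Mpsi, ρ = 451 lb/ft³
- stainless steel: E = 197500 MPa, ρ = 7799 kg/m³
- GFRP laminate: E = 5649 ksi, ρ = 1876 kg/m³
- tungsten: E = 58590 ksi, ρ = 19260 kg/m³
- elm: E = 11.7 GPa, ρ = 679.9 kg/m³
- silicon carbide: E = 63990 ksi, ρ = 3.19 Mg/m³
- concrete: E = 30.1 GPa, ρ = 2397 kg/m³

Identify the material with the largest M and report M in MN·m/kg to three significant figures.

Putting every candidate on a common basis:
  gray cast iron: E = 131.7 GPa, ρ = 7224 kg/m³
  stainless steel: E = 197.5 GPa, ρ = 7799 kg/m³
  GFRP laminate: E = 38.95 GPa, ρ = 1876 kg/m³
  tungsten: E = 404.0 GPa, ρ = 19260 kg/m³
  elm: E = 11.70 GPa, ρ = 679.9 kg/m³
  silicon carbide: E = 441.2 GPa, ρ = 3190 kg/m³
  concrete: E = 30.10 GPa, ρ = 2397 kg/m³
  silicon carbide: M = 138 MN·m/kg
  stainless steel: M = 25.3 MN·m/kg
  tungsten: M = 21.0 MN·m/kg
  GFRP laminate: M = 20.8 MN·m/kg
  gray cast iron: M = 18.2 MN·m/kg
  elm: M = 17.2 MN·m/kg
  concrete: M = 12.6 MN·m/kg
The maximum is for silicon carbide.

silicon carbide, M = 138 MN·m/kg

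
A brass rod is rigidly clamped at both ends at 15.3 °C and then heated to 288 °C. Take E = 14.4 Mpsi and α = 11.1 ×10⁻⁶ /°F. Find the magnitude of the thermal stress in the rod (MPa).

E = 14.4 Mpsi = 99.28 GPa.
α = 11.1×10⁻⁶/°F × 9/5 = 20.0×10⁻⁶/K.
ΔT = 272.7 K. Constrained thermal stress σ = E·α·ΔT = 99.28×10³ MPa × 20.0×10⁻⁶ × 272.7 = 541 MPa (compressive).

541 MPa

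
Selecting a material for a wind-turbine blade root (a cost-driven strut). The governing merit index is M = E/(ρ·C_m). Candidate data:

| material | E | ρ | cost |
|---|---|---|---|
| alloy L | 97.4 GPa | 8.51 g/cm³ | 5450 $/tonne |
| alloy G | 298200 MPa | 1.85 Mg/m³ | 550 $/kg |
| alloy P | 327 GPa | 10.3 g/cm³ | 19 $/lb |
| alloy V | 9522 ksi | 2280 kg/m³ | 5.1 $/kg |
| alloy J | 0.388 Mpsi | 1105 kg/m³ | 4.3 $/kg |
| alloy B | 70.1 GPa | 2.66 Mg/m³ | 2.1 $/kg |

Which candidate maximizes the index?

alloy B

After converting to SI:
  alloy L: E = 97.40 GPa, ρ = 8510 kg/m³, cost = 5.450 $/kg
  alloy G: E = 298.2 GPa, ρ = 1850 kg/m³, cost = 550.0 $/kg
  alloy P: E = 327.0 GPa, ρ = 10300 kg/m³, cost = 41.89 $/kg
  alloy V: E = 65.65 GPa, ρ = 2280 kg/m³, cost = 5.100 $/kg
  alloy J: E = 2.675 GPa, ρ = 1105 kg/m³, cost = 4.300 $/kg
  alloy B: E = 70.10 GPa, ρ = 2660 kg/m³, cost = 2.100 $/kg
  alloy B: M = 12.5 MN·m per $
  alloy V: M = 5.65 MN·m per $
  alloy L: M = 2.10 MN·m per $
  alloy P: M = 0.758 MN·m per $
  alloy J: M = 0.563 MN·m per $
  alloy G: M = 0.293 MN·m per $
The maximum is for alloy B.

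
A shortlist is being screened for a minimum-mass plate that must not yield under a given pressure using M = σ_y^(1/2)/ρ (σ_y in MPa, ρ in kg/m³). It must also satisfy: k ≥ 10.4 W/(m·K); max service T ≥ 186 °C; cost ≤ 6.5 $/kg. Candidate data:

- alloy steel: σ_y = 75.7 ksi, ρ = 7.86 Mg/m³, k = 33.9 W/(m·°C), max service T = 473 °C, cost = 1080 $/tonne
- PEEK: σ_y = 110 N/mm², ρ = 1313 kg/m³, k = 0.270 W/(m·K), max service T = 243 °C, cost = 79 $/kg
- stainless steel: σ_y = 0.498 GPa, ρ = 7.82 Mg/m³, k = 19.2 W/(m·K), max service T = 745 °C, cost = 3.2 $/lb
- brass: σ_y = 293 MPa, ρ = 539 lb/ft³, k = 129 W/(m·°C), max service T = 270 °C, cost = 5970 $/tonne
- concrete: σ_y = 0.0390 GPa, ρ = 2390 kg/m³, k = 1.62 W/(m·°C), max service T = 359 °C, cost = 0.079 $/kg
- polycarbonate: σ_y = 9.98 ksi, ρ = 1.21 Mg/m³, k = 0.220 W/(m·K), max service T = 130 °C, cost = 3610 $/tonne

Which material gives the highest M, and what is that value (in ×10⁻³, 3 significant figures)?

Screen on constraints: k ≥ 10.4 W/(m·K); max service T ≥ 186 °C; cost ≤ 6.5 $/kg. Survivors: alloy steel, brass.
Putting every candidate on a common basis:
  alloy steel: σ_y = 521.9 MPa, ρ = 7860 kg/m³
  brass: σ_y = 293.0 MPa, ρ = 8634 kg/m³
  alloy steel: M = 2.91×10⁻³
  brass: M = 1.98×10⁻³
Alloy steel has the largest M.

alloy steel, M = 2.91×10⁻³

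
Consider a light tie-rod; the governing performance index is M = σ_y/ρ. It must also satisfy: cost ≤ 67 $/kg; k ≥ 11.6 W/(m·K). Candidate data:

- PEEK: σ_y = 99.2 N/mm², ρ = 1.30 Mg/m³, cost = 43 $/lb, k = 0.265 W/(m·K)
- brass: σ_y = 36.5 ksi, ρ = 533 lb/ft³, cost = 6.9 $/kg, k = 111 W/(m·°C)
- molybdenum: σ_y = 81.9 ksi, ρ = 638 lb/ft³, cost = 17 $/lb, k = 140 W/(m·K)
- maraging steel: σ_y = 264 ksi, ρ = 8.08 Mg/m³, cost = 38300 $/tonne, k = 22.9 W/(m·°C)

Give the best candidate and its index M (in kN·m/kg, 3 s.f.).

maraging steel, M = 225 kN·m/kg

Screen on constraints: cost ≤ 67 $/kg; k ≥ 11.6 W/(m·K). Survivors: brass, molybdenum, maraging steel.
Convert each candidate to consistent units, then evaluate M:
  brass: σ_y = 251.7 MPa, ρ = 8538 kg/m³
  molybdenum: σ_y = 564.7 MPa, ρ = 10220 kg/m³
  maraging steel: σ_y = 1820 MPa, ρ = 8080 kg/m³
  maraging steel: M = 225 kN·m/kg
  molybdenum: M = 55.3 kN·m/kg
  brass: M = 29.5 kN·m/kg
Maraging steel has the largest M.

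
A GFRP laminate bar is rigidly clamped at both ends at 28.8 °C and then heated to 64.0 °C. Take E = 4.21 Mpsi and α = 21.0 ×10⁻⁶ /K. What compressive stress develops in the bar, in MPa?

21.5 MPa

E = 4.21 Mpsi = 29.03 GPa.
ΔT = 35.20 K. Constrained thermal stress σ = E·α·ΔT = 29.03×10³ MPa × 21.0×10⁻⁶ × 35.20 = 21.5 MPa (compressive).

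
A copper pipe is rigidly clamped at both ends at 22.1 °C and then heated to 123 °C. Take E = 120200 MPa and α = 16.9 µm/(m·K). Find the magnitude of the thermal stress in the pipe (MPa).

205 MPa

E = 120200 MPa = 120.2 GPa.
ΔT = 100.9 K. Constrained thermal stress σ = E·α·ΔT = 120.2×10³ MPa × 16.9×10⁻⁶ × 100.9 = 205 MPa (compressive).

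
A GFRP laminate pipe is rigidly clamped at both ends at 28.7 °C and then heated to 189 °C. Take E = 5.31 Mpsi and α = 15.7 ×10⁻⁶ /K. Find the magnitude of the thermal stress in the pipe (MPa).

E = 5.31 Mpsi = 36.61 GPa.
ΔT = 160.3 K. Constrained thermal stress σ = E·α·ΔT = 36.61×10³ MPa × 15.7×10⁻⁶ × 160.3 = 92.1 MPa (compressive).

92.1 MPa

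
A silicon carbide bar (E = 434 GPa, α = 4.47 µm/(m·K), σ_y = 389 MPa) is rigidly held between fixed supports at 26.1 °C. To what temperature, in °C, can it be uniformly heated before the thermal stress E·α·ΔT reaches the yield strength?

E·α·ΔT = 389.0 MPa ⇒ ΔT = 389.0 / (434.0×10³ × 4.47×10⁻⁶) = 200.5 K.
T = 26.1 + 200.5 = 226.6 °C.

227 °C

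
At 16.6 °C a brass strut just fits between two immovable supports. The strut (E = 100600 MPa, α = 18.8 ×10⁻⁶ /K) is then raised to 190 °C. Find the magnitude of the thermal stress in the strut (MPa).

328 MPa

E = 100600 MPa = 100.6 GPa.
ΔT = 173.4 K. Constrained thermal stress σ = E·α·ΔT = 100.6×10³ MPa × 18.8×10⁻⁶ × 173.4 = 328 MPa (compressive).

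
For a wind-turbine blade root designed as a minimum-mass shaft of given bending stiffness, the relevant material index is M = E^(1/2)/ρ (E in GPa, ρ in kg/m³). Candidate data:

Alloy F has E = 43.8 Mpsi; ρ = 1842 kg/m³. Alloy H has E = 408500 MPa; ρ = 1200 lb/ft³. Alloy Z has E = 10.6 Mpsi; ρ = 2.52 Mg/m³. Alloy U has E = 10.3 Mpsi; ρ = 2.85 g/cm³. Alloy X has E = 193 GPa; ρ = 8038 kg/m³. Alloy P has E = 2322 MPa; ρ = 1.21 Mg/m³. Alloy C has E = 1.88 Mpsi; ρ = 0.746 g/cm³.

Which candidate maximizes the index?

Putting every candidate on a common basis:
  alloy F: E = 302.0 GPa, ρ = 1842 kg/m³
  alloy H: E = 408.5 GPa, ρ = 19220 kg/m³
  alloy Z: E = 73.08 GPa, ρ = 2520 kg/m³
  alloy U: E = 71.02 GPa, ρ = 2850 kg/m³
  alloy X: E = 193.0 GPa, ρ = 8038 kg/m³
  alloy P: E = 2.322 GPa, ρ = 1210 kg/m³
  alloy C: E = 12.96 GPa, ρ = 746.0 kg/m³
  alloy F: M = 9.43×10⁻³
  alloy C: M = 4.83×10⁻³
  alloy Z: M = 3.39×10⁻³
  alloy U: M = 2.96×10⁻³
  alloy X: M = 1.73×10⁻³
  alloy P: M = 1.26×10⁻³
  alloy H: M = 1.05×10⁻³
Highest index: alloy F.

alloy F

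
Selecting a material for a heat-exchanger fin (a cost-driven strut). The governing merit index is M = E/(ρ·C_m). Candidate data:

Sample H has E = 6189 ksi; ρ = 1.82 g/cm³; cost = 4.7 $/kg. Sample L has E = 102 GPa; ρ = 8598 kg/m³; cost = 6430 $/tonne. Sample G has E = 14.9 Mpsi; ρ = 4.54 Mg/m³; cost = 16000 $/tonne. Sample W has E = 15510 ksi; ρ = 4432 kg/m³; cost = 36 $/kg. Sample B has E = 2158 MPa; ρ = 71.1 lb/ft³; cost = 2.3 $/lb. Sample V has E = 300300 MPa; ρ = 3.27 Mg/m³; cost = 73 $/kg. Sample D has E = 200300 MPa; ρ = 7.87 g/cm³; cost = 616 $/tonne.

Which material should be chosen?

In SI units:
  sample H: E = 42.67 GPa, ρ = 1820 kg/m³, cost = 4.700 $/kg
  sample L: E = 102.0 GPa, ρ = 8598 kg/m³, cost = 6.430 $/kg
  sample G: E = 102.7 GPa, ρ = 4540 kg/m³, cost = 16.00 $/kg
  sample W: E = 106.9 GPa, ρ = 4432 kg/m³, cost = 36.00 $/kg
  sample B: E = 2.158 GPa, ρ = 1139 kg/m³, cost = 5.071 $/kg
  sample V: E = 300.3 GPa, ρ = 3270 kg/m³, cost = 73.00 $/kg
  sample D: E = 200.3 GPa, ρ = 7870 kg/m³, cost = 0.6160 $/kg
  sample D: M = 41.3 MN·m per $
  sample H: M = 4.99 MN·m per $
  sample L: M = 1.84 MN·m per $
  sample G: M = 1.41 MN·m per $
  sample V: M = 1.26 MN·m per $
  sample W: M = 0.670 MN·m per $
  sample B: M = 0.374 MN·m per $
Sample D has the largest M.

sample D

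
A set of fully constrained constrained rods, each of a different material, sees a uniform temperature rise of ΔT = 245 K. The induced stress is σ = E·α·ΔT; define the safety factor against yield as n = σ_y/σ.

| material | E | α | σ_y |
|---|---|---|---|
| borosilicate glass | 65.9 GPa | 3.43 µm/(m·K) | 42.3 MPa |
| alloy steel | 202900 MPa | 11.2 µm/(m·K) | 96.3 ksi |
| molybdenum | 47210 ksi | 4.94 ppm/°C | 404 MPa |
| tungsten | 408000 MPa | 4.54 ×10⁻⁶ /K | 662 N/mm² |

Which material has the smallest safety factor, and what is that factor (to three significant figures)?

In consistent units (E in GPa, α in ×10⁻⁶/K, σ_y in MPa):
  borosilicate glass: E = 65.90, α = 3.43, σ_y = 42.30 → σ = 55.4 MPa, n = 0.764
  alloy steel: E = 202.9, α = 11.2, σ_y = 664.0 → σ = 557 MPa, n = 1.19
  molybdenum: E = 325.5, α = 4.94, σ_y = 404.0 → σ = 394 MPa, n = 1.03
  tungsten: E = 408.0, α = 4.54, σ_y = 662.0 → σ = 454 MPa, n = 1.46
The minimum is borosilicate glass at n = 0.764.

borosilicate glass, n = 0.764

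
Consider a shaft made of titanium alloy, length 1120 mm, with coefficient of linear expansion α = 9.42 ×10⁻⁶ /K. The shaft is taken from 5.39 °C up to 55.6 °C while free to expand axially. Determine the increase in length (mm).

ΔT = 55.6 − 5.39 = 50.21 K.
ΔL = α·L₀·ΔT = 9.42×10⁻⁶ × 1120 mm × 50.21 K = 0.530 mm.

0.530 mm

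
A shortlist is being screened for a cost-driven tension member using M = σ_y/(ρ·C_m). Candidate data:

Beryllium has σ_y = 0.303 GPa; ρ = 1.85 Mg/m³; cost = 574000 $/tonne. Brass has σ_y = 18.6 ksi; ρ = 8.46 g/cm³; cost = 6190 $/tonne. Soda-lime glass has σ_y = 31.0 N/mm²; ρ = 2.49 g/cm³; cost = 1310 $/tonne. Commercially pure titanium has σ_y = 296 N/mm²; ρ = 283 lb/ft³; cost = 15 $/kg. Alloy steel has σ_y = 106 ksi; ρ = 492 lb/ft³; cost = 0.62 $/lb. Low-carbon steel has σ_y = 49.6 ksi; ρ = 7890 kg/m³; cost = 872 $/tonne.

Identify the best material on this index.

alloy steel

Normalizing units and computing the index:
  beryllium: σ_y = 303.0 MPa, ρ = 1850 kg/m³, cost = 574.0 $/kg
  brass: σ_y = 128.2 MPa, ρ = 8460 kg/m³, cost = 6.190 $/kg
  soda-lime glass: σ_y = 31.00 MPa, ρ = 2490 kg/m³, cost = 1.310 $/kg
  commercially pure titanium: σ_y = 296.0 MPa, ρ = 4533 kg/m³, cost = 15.00 $/kg
  alloy steel: σ_y = 730.8 MPa, ρ = 7881 kg/m³, cost = 1.367 $/kg
  low-carbon steel: σ_y = 342.0 MPa, ρ = 7890 kg/m³, cost = 0.8720 $/kg
  alloy steel: M = 67.8 kN·m per $
  low-carbon steel: M = 49.7 kN·m per $
  soda-lime glass: M = 9.50 kN·m per $
  commercially pure titanium: M = 4.35 kN·m per $
  brass: M = 2.45 kN·m per $
  beryllium: M = 0.285 kN·m per $
The maximum is for alloy steel.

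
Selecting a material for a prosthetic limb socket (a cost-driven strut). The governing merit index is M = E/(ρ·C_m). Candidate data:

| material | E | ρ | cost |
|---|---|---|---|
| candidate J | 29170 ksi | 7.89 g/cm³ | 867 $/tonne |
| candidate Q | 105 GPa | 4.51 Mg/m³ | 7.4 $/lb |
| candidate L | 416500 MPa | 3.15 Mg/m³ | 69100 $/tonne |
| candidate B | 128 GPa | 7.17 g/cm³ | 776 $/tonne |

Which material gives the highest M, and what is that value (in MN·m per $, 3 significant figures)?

Convert each candidate to consistent units, then evaluate M:
  candidate J: E = 201.1 GPa, ρ = 7890 kg/m³, cost = 0.8670 $/kg
  candidate Q: E = 105.0 GPa, ρ = 4510 kg/m³, cost = 16.31 $/kg
  candidate L: E = 416.5 GPa, ρ = 3150 kg/m³, cost = 69.10 $/kg
  candidate B: E = 128.0 GPa, ρ = 7170 kg/m³, cost = 0.7760 $/kg
  candidate J: M = 29.4 MN·m per $
  candidate B: M = 23.0 MN·m per $
  candidate L: M = 1.91 MN·m per $
  candidate Q: M = 1.43 MN·m per $
Highest index: candidate J.

candidate J, M = 29.4 MN·m per $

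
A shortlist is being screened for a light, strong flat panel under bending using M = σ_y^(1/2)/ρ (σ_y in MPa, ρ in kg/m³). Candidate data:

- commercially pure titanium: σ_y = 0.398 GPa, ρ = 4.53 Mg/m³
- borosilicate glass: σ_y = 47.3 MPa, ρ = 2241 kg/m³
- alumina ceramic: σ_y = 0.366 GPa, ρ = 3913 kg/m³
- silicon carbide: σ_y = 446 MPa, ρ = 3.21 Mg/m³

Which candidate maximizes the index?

After converting to SI:
  commercially pure titanium: σ_y = 398.0 MPa, ρ = 4530 kg/m³
  borosilicate glass: σ_y = 47.30 MPa, ρ = 2241 kg/m³
  alumina ceramic: σ_y = 366.0 MPa, ρ = 3913 kg/m³
  silicon carbide: σ_y = 446.0 MPa, ρ = 3210 kg/m³
  silicon carbide: M = 6.58×10⁻³
  alumina ceramic: M = 4.89×10⁻³
  commercially pure titanium: M = 4.40×10⁻³
  borosilicate glass: M = 3.07×10⁻³
Highest index: silicon carbide.

silicon carbide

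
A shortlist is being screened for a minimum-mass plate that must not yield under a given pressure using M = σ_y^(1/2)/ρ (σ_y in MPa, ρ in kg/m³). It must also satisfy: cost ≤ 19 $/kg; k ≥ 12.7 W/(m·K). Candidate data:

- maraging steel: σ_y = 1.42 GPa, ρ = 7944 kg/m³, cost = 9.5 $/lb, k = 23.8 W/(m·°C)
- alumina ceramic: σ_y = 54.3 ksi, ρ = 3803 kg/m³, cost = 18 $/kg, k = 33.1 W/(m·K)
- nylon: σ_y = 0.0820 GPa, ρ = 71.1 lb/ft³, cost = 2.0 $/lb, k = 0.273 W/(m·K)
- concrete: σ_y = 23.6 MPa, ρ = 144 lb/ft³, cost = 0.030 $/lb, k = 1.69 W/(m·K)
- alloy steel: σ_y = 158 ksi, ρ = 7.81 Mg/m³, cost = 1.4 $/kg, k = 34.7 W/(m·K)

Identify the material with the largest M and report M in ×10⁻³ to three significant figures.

Screen on constraints: cost ≤ 19 $/kg; k ≥ 12.7 W/(m·K). Survivors: alumina ceramic, alloy steel.
After converting to SI:
  alumina ceramic: σ_y = 374.4 MPa, ρ = 3803 kg/m³
  alloy steel: σ_y = 1089 MPa, ρ = 7810 kg/m³
  alumina ceramic: M = 5.09×10⁻³
  alloy steel: M = 4.23×10⁻³
Alumina ceramic has the largest M.

alumina ceramic, M = 5.09×10⁻³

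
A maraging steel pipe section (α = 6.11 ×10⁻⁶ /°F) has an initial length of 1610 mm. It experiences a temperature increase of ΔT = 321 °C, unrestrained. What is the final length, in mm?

1615.7 mm

Convert α: 6.11×10⁻⁶/°F × (9/5) = 11.0×10⁻⁶/K.
ΔL = α·L₀·ΔT = 11.0×10⁻⁶ × 1610 mm × 321.0 K = 5.68 mm.
L = L₀ + ΔL = 1610 + 5.68 = 1615.7 mm.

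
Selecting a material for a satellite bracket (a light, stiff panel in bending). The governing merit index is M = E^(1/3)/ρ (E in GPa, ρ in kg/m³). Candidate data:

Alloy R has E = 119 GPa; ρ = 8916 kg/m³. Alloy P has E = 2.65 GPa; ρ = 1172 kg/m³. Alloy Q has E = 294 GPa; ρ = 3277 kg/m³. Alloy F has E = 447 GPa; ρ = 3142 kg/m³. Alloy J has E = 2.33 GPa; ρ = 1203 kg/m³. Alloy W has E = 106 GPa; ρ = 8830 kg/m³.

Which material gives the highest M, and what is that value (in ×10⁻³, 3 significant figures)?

Per-candidate index values:
  alloy F: M = 2.43×10⁻³
  alloy Q: M = 2.03×10⁻³
  alloy P: M = 1.18×10⁻³
  alloy J: M = 1.10×10⁻³
  alloy R: M = 0.552×10⁻³
  alloy W: M = 0.536×10⁻³
Alloy F has the largest M.

alloy F, M = 2.43×10⁻³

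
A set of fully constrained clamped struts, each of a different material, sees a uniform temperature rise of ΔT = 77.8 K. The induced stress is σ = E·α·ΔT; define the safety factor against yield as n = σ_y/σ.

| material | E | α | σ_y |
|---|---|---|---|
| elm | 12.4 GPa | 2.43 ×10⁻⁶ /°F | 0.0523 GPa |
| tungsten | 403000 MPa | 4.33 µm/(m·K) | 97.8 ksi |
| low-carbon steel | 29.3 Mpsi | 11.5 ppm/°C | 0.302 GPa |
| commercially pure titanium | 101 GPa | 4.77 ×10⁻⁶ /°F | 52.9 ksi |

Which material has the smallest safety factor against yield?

low-carbon steel

With everything in SI (GPa, ×10⁻⁶/K, MPa):
  elm: E = 12.40, α = 4.37, σ_y = 52.30 → σ = 4.22 MPa, n = 12.4
  tungsten: E = 403.0, α = 4.33, σ_y = 674.3 → σ = 136 MPa, n = 4.97
  low-carbon steel: E = 202.0, α = 11.5, σ_y = 302.0 → σ = 181 MPa, n = 1.67
  commercially pure titanium: E = 101.0, α = 8.59, σ_y = 364.7 → σ = 67.5 MPa, n = 5.41
Low-carbon steel has the lowest safety factor, n = 1.67.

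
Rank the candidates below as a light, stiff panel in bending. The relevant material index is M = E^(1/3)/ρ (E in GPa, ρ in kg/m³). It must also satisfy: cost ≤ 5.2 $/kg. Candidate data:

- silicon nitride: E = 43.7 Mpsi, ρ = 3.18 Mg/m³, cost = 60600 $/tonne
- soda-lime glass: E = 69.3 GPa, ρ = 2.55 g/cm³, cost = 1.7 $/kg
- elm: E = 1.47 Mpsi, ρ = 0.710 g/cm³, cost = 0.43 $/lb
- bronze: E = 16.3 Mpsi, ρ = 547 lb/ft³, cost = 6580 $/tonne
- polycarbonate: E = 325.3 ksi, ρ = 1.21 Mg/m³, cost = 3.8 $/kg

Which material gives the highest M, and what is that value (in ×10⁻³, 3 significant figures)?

elm, M = 3.05×10⁻³

Screen on constraints: cost ≤ 5.2 $/kg. Survivors: soda-lime glass, elm, polycarbonate.
Convert each candidate to consistent units, then evaluate M:
  soda-lime glass: E = 69.30 GPa, ρ = 2550 kg/m³
  elm: E = 10.14 GPa, ρ = 710.0 kg/m³
  polycarbonate: E = 2.243 GPa, ρ = 1210 kg/m³
  elm: M = 3.05×10⁻³
  soda-lime glass: M = 1.61×10⁻³
  polycarbonate: M = 1.08×10⁻³
The maximum is for elm.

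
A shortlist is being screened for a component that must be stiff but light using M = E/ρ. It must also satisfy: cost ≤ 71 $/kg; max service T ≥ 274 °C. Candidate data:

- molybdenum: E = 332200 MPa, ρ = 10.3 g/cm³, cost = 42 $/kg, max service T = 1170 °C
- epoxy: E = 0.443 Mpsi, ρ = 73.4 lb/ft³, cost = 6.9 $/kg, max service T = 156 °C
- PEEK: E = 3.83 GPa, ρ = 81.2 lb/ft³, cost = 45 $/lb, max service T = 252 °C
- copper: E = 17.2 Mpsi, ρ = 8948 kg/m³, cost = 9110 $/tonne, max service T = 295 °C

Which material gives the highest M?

molybdenum

Screen on constraints: cost ≤ 71 $/kg; max service T ≥ 274 °C. Survivors: molybdenum, copper.
Convert each candidate to consistent units, then evaluate M:
  molybdenum: E = 332.2 GPa, ρ = 10300 kg/m³
  copper: E = 118.6 GPa, ρ = 8948 kg/m³
  molybdenum: M = 32.3 MN·m/kg
  copper: M = 13.3 MN·m/kg
The maximum is for molybdenum.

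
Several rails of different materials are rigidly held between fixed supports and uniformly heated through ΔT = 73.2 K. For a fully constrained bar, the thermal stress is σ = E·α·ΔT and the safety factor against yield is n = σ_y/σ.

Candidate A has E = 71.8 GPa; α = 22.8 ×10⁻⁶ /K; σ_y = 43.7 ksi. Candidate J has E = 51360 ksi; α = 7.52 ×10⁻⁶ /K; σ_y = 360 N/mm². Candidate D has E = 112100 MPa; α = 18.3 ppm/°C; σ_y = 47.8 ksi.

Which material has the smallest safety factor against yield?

candidate J

In consistent units (E in GPa, α in ×10⁻⁶/K, σ_y in MPa):
  candidate A: E = 71.80, α = 22.8, σ_y = 301.3 → σ = 120 MPa, n = 2.51
  candidate J: E = 354.1, α = 7.52, σ_y = 360.0 → σ = 195 MPa, n = 1.85
  candidate D: E = 112.1, α = 18.3, σ_y = 329.6 → σ = 150 MPa, n = 2.19
Candidate J has the lowest safety factor, n = 1.85.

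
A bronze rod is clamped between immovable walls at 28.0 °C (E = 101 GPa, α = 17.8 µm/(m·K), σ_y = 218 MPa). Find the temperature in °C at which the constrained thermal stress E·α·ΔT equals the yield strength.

E·α·ΔT = 218.0 MPa ⇒ ΔT = 218.0 / (101.0×10³ × 17.8×10⁻⁶) = 121.3 K.
T = 28.0 + 121.3 = 149.3 °C.

149 °C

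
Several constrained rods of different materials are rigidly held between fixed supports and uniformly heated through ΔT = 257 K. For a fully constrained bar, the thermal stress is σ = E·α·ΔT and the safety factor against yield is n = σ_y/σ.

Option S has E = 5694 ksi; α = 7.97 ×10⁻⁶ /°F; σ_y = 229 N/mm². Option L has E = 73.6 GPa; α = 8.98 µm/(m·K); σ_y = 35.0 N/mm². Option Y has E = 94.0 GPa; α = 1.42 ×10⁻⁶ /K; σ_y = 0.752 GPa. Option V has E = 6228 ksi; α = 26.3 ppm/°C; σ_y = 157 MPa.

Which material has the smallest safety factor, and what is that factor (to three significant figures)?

option L, n = 0.206

With everything in SI (GPa, ×10⁻⁶/K, MPa):
  option S: E = 39.26, α = 14.3, σ_y = 229.0 → σ = 145 MPa, n = 1.58
  option L: E = 73.60, α = 8.98, σ_y = 35.00 → σ = 170 MPa, n = 0.206
  option Y: E = 94.00, α = 1.42, σ_y = 752.0 → σ = 34.3 MPa, n = 21.9
  option V: E = 42.94, α = 26.3, σ_y = 157.0 → σ = 290 MPa, n = 0.541
Smallest n: option L with n = 0.206.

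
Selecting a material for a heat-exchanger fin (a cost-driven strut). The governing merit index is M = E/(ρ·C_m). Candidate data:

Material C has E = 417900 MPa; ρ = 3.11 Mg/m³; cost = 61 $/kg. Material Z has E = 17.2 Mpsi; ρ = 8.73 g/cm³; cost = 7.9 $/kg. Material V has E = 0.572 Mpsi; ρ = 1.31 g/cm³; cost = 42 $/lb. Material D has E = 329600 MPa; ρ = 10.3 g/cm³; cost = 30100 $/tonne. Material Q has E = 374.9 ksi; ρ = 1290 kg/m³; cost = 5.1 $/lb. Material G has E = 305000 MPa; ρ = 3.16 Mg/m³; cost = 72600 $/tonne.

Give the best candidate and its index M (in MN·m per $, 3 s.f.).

material C, M = 2.20 MN·m per $

Putting every candidate on a common basis:
  material C: E = 417.9 GPa, ρ = 3110 kg/m³, cost = 61.00 $/kg
  material Z: E = 118.6 GPa, ρ = 8730 kg/m³, cost = 7.900 $/kg
  material V: E = 3.944 GPa, ρ = 1310 kg/m³, cost = 92.59 $/kg
  material D: E = 329.6 GPa, ρ = 10300 kg/m³, cost = 30.10 $/kg
  material Q: E = 2.585 GPa, ρ = 1290 kg/m³, cost = 11.24 $/kg
  material G: E = 305.0 GPa, ρ = 3160 kg/m³, cost = 72.60 $/kg
  material C: M = 2.20 MN·m per $
  material Z: M = 1.72 MN·m per $
  material G: M = 1.33 MN·m per $
  material D: M = 1.06 MN·m per $
  material Q: M = 0.178 MN·m per $
  material V: M = 0.0325 MN·m per $
Material C ranks first.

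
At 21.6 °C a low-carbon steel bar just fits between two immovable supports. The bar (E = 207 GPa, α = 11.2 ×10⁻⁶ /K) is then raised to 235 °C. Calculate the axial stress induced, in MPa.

495 MPa

ΔT = 213.4 K. Constrained thermal stress σ = E·α·ΔT = 207.0×10³ MPa × 11.2×10⁻⁶ × 213.4 = 495 MPa (compressive).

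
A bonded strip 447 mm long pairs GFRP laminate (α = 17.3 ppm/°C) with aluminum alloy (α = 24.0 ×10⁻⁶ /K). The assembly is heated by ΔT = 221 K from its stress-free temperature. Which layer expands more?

α(GFRP laminate) = 17.3×10⁻⁶/K vs α(aluminum alloy) = 24.0×10⁻⁶/K.
Higher α expands more for the same ΔT: aluminum alloy.

aluminum alloy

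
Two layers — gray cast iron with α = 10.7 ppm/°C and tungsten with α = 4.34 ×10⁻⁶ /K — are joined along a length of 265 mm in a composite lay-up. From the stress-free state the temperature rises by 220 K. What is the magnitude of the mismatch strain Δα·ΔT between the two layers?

1.40×10⁻³

Δα = |10.7 − 4.34|×10⁻⁶/K = 6.36×10⁻⁶/K.
Mismatch strain = Δα·ΔT = 6.36×10⁻⁶ × 220.0 = 1.40×10⁻³.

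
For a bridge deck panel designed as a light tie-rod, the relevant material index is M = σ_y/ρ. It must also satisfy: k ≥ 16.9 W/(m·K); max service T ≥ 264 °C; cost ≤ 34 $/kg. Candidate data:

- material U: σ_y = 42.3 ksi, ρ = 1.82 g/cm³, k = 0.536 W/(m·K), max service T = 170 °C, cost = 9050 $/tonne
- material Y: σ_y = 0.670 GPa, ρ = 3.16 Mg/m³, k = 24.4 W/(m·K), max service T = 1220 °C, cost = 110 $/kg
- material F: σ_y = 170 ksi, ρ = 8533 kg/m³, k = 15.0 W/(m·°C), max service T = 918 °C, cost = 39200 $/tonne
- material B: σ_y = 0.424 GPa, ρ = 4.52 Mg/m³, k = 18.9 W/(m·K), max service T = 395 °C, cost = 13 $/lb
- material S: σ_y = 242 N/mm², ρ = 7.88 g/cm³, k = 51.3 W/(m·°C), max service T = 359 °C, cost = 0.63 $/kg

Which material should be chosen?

material B

Screen on constraints: k ≥ 16.9 W/(m·K); max service T ≥ 264 °C; cost ≤ 34 $/kg. Survivors: material B, material S.
Convert each candidate to consistent units, then evaluate M:
  material B: σ_y = 424.0 MPa, ρ = 4520 kg/m³
  material S: σ_y = 242.0 MPa, ρ = 7880 kg/m³
  material B: M = 93.8 kN·m/kg
  material S: M = 30.7 kN·m/kg
Material B ranks first.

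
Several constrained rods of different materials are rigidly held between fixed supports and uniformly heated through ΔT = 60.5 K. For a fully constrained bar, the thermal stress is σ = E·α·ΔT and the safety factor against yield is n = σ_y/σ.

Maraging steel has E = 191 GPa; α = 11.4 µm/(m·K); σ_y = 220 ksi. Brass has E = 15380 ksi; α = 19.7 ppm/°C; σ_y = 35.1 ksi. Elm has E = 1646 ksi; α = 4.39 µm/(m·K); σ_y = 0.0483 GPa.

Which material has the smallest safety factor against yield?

brass

In consistent units (E in GPa, α in ×10⁻⁶/K, σ_y in MPa):
  maraging steel: E = 191.0, α = 11.4, σ_y = 1517 → σ = 132 MPa, n = 11.5
  brass: E = 106.0, α = 19.7, σ_y = 242.0 → σ = 126 MPa, n = 1.91
  elm: E = 11.35, α = 4.39, σ_y = 48.30 → σ = 3.01 MPa, n = 16.0
Brass has the lowest safety factor, n = 1.91.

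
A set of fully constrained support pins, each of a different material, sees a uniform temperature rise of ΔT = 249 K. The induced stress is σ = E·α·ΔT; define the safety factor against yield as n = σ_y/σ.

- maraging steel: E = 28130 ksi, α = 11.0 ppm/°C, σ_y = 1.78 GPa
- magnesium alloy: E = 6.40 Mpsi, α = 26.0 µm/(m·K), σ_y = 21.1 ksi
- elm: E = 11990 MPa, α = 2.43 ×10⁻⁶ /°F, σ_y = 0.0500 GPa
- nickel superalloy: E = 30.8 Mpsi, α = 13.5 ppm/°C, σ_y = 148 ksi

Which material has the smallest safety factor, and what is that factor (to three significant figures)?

magnesium alloy, n = 0.509

Converting E to GPa, α to ×10⁻⁶/K, σ_y to MPa, then σ and n for each:
  maraging steel: E = 193.9, α = 11.0, σ_y = 1780 → σ = 531 MPa, n = 3.35
  magnesium alloy: E = 44.13, α = 26.0, σ_y = 145.5 → σ = 286 MPa, n = 0.509
  elm: E = 11.99, α = 4.37, σ_y = 50.00 → σ = 13.1 MPa, n = 3.83
  nickel superalloy: E = 212.4, α = 13.5, σ_y = 1020 → σ = 714 MPa, n = 1.43
Magnesium alloy has the lowest safety factor, n = 0.509.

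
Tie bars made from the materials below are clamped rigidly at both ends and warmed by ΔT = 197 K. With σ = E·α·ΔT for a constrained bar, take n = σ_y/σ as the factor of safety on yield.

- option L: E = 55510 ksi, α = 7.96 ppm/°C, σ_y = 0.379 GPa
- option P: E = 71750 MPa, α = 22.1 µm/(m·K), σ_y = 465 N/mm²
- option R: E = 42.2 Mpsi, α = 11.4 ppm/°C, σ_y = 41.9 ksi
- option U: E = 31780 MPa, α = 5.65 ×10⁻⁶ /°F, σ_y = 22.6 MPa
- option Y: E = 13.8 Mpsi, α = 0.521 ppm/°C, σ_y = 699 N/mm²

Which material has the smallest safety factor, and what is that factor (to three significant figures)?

Per material, after unit conversion:
  option L: E = 382.7, α = 7.96, σ_y = 379.0 → σ = 600 MPa, n = 0.631
  option P: E = 71.75, α = 22.1, σ_y = 465.0 → σ = 312 MPa, n = 1.49
  option R: E = 291.0, α = 11.4, σ_y = 288.9 → σ = 653 MPa, n = 0.442
  option U: E = 31.78, α = 10.2, σ_y = 22.60 → σ = 63.7 MPa, n = 0.355
  option Y: E = 95.15, α = 0.521, σ_y = 699.0 → σ = 9.77 MPa, n = 71.6
Smallest n: option U with n = 0.355.

option U, n = 0.355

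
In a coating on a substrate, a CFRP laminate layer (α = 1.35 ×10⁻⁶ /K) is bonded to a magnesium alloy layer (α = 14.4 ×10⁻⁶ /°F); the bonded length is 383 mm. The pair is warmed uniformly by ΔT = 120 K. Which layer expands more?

magnesium alloy: α = 14.4×10⁻⁶/°F × 9/5 = 25.9×10⁻⁶/K.
α(CFRP laminate) = 1.35×10⁻⁶/K vs α(magnesium alloy) = 25.9×10⁻⁶/K.
Higher α expands more for the same ΔT: magnesium alloy.

magnesium alloy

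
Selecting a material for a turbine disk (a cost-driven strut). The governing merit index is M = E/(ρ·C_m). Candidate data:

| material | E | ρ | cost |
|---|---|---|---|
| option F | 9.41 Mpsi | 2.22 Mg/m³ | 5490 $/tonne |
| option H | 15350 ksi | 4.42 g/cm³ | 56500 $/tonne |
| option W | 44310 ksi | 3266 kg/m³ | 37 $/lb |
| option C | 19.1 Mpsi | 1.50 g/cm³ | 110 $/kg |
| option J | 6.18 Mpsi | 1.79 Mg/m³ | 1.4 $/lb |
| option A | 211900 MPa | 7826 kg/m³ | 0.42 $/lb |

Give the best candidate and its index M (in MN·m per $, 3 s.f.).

option A, M = 29.2 MN·m per $

Normalizing units and computing the index:
  option F: E = 64.88 GPa, ρ = 2220 kg/m³, cost = 5.490 $/kg
  option H: E = 105.8 GPa, ρ = 4420 kg/m³, cost = 56.50 $/kg
  option W: E = 305.5 GPa, ρ = 3266 kg/m³, cost = 81.57 $/kg
  option C: E = 131.7 GPa, ρ = 1500 kg/m³, cost = 110.0 $/kg
  option J: E = 42.61 GPa, ρ = 1790 kg/m³, cost = 3.086 $/kg
  option A: E = 211.9 GPa, ρ = 7826 kg/m³, cost = 0.9259 $/kg
  option A: M = 29.2 MN·m per $
  option J: M = 7.71 MN·m per $
  option F: M = 5.32 MN·m per $
  option W: M = 1.15 MN·m per $
  option C: M = 0.798 MN·m per $
  option H: M = 0.424 MN·m per $
Highest index: option A.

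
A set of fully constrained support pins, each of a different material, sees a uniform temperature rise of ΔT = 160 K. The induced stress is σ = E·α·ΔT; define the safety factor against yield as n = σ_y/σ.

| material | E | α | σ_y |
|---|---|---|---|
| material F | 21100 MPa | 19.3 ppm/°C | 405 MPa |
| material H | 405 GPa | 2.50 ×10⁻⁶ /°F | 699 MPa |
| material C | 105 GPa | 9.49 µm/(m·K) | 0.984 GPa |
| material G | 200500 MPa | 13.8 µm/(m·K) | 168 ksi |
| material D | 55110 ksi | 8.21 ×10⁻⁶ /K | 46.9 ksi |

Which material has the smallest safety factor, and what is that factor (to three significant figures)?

Converting E to GPa, α to ×10⁻⁶/K, σ_y to MPa, then σ and n for each:
  material F: E = 21.10, α = 19.3, σ_y = 405.0 → σ = 65.2 MPa, n = 6.22
  material H: E = 405.0, α = 4.50, σ_y = 699.0 → σ = 292 MPa, n = 2.40
  material C: E = 105.0, α = 9.49, σ_y = 984.0 → σ = 159 MPa, n = 6.17
  material G: E = 200.5, α = 13.8, σ_y = 1158 → σ = 443 MPa, n = 2.62
  material D: E = 380.0, α = 8.21, σ_y = 323.4 → σ = 499 MPa, n = 0.648
Material D has the lowest safety factor, n = 0.648.

material D, n = 0.648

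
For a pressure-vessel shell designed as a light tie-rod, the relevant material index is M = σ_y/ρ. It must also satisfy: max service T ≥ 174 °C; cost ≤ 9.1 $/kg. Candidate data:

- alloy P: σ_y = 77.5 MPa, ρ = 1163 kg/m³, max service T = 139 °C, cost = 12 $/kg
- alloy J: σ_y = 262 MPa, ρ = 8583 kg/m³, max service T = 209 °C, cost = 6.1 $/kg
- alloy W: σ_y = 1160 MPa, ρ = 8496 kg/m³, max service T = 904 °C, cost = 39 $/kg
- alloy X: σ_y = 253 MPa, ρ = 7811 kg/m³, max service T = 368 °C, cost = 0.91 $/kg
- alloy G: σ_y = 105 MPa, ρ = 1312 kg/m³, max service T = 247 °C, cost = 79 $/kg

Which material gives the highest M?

alloy X

Screen on constraints: max service T ≥ 174 °C; cost ≤ 9.1 $/kg. Survivors: alloy J, alloy X.
Computing M directly (units already consistent):
  alloy X: M = 32.4 kN·m/kg
  alloy J: M = 30.5 kN·m/kg
Alloy X has the largest M.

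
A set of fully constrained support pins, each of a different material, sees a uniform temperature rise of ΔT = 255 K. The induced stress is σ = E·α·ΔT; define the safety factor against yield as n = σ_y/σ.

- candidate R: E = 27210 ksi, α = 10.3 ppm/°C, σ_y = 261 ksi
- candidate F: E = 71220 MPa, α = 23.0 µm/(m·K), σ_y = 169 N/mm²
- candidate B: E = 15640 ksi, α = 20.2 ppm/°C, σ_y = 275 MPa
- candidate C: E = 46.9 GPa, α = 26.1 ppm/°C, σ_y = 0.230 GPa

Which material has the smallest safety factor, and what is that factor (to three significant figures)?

Per material, after unit conversion:
  candidate R: E = 187.6, α = 10.3, σ_y = 1800 → σ = 493 MPa, n = 3.65
  candidate F: E = 71.22, α = 23.0, σ_y = 169.0 → σ = 418 MPa, n = 0.405
  candidate B: E = 107.8, α = 20.2, σ_y = 275.0 → σ = 555 MPa, n = 0.495
  candidate C: E = 46.90, α = 26.1, σ_y = 230.0 → σ = 312 MPa, n = 0.737
Smallest n: candidate F with n = 0.405.

candidate F, n = 0.405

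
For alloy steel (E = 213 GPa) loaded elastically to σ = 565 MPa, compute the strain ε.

2.65×10⁻³

ε = σ/E = 565 / 213000 = 2.65×10⁻³.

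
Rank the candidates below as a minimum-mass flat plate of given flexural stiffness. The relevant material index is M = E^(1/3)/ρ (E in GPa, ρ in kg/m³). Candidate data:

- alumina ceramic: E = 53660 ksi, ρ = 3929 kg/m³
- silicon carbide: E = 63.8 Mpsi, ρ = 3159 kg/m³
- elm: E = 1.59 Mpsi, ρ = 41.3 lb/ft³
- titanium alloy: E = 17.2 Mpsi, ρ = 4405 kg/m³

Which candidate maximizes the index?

elm

Convert each candidate to consistent units, then evaluate M:
  alumina ceramic: E = 370.0 GPa, ρ = 3929 kg/m³
  silicon carbide: E = 439.9 GPa, ρ = 3159 kg/m³
  elm: E = 10.96 GPa, ρ = 661.6 kg/m³
  titanium alloy: E = 118.6 GPa, ρ = 4405 kg/m³
  elm: M = 3.36×10⁻³
  silicon carbide: M = 2.41×10⁻³
  alumina ceramic: M = 1.83×10⁻³
  titanium alloy: M = 1.12×10⁻³
Elm ranks first.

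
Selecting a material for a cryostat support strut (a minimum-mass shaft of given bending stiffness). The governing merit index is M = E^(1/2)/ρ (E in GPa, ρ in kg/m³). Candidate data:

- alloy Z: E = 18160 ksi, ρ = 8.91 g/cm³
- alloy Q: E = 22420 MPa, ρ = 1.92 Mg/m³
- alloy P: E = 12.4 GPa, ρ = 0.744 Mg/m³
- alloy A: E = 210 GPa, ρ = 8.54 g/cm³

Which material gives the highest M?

After converting to SI:
  alloy Z: E = 125.2 GPa, ρ = 8910 kg/m³
  alloy Q: E = 22.42 GPa, ρ = 1920 kg/m³
  alloy P: E = 12.40 GPa, ρ = 744.0 kg/m³
  alloy A: E = 210.0 GPa, ρ = 8540 kg/m³
  alloy P: M = 4.73×10⁻³
  alloy Q: M = 2.47×10⁻³
  alloy A: M = 1.70×10⁻³
  alloy Z: M = 1.26×10⁻³
Highest index: alloy P.

alloy P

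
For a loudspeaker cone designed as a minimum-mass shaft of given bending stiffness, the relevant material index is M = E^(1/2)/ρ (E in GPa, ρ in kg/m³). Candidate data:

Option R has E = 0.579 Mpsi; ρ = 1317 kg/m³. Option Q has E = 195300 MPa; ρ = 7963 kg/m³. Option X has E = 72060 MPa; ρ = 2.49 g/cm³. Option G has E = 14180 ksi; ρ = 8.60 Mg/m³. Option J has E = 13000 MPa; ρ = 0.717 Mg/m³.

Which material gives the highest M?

option J

Normalizing units and computing the index:
  option R: E = 3.992 GPa, ρ = 1317 kg/m³
  option Q: E = 195.3 GPa, ρ = 7963 kg/m³
  option X: E = 72.06 GPa, ρ = 2490 kg/m³
  option G: E = 97.77 GPa, ρ = 8600 kg/m³
  option J: E = 13.00 GPa, ρ = 717.0 kg/m³
  option J: M = 5.03×10⁻³
  option X: M = 3.41×10⁻³
  option Q: M = 1.75×10⁻³
  option R: M = 1.52×10⁻³
  option G: M = 1.15×10⁻³
Option J ranks first.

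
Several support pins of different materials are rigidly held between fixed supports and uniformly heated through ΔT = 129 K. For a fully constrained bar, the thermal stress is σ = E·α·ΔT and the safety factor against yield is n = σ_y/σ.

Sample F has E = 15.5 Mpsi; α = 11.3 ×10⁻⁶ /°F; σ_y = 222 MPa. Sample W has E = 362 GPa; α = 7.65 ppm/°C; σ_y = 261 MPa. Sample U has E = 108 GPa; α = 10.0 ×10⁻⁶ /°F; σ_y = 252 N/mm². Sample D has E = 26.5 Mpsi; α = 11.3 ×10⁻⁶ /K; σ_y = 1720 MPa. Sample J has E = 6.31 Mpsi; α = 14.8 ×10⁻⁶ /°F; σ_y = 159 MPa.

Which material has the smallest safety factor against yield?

Converting E to GPa, α to ×10⁻⁶/K, σ_y to MPa, then σ and n for each:
  sample F: E = 106.9, α = 20.3, σ_y = 222.0 → σ = 280 MPa, n = 0.792
  sample W: E = 362.0, α = 7.65, σ_y = 261.0 → σ = 357 MPa, n = 0.731
  sample U: E = 108.0, α = 18.0, σ_y = 252.0 → σ = 251 MPa, n = 1.00
  sample D: E = 182.7, α = 11.3, σ_y = 1720 → σ = 266 MPa, n = 6.46
  sample J: E = 43.51, α = 26.6, σ_y = 159.0 → σ = 150 MPa, n = 1.06
Sample W has the lowest safety factor, n = 0.731.

sample W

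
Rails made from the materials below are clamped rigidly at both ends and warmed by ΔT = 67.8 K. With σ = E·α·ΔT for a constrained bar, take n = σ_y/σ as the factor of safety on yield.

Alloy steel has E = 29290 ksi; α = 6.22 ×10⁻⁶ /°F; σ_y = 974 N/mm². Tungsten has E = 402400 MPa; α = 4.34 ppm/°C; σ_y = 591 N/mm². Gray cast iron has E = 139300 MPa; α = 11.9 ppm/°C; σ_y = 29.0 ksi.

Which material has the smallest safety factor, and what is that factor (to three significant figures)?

Per material, after unit conversion:
  alloy steel: E = 201.9, α = 11.2, σ_y = 974.0 → σ = 153 MPa, n = 6.35
  tungsten: E = 402.4, α = 4.34, σ_y = 591.0 → σ = 118 MPa, n = 4.99
  gray cast iron: E = 139.3, α = 11.9, σ_y = 199.9 → σ = 112 MPa, n = 1.78
Gray cast iron has the lowest safety factor, n = 1.78.

gray cast iron, n = 1.78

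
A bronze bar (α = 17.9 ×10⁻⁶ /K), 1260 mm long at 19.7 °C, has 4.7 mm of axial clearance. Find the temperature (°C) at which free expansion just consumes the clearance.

α·L₀·ΔT = 4.7 mm ⇒ ΔT = 4.7 / (17.9×10⁻⁶ × 1260.0) = 208.4 K.
T = 19.7 + 208.4 = 228.1 °C.

228 °C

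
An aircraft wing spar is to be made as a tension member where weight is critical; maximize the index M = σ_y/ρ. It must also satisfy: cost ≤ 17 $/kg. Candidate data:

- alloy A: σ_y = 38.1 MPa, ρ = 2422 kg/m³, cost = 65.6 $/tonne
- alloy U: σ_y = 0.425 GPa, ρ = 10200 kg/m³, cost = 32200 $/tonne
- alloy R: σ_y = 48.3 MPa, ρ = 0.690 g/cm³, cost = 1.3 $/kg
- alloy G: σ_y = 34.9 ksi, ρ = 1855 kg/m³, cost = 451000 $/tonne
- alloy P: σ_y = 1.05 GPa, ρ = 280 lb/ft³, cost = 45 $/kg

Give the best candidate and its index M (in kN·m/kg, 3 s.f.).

alloy R, M = 70.0 kN·m/kg

Screen on constraints: cost ≤ 17 $/kg. Survivors: alloy A, alloy R.
Putting every candidate on a common basis:
  alloy A: σ_y = 38.10 MPa, ρ = 2422 kg/m³
  alloy R: σ_y = 48.30 MPa, ρ = 690.0 kg/m³
  alloy R: M = 70.0 kN·m/kg
  alloy A: M = 15.7 kN·m/kg
Highest index: alloy R.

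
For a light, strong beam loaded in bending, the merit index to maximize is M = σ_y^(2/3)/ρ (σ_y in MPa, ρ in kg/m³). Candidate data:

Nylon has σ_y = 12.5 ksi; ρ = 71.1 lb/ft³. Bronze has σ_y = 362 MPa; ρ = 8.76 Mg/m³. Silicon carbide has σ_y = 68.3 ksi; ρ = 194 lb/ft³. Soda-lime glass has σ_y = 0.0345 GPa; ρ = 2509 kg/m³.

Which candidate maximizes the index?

Putting every candidate on a common basis:
  nylon: σ_y = 86.18 MPa, ρ = 1139 kg/m³
  bronze: σ_y = 362.0 MPa, ρ = 8760 kg/m³
  silicon carbide: σ_y = 470.9 MPa, ρ = 3108 kg/m³
  soda-lime glass: σ_y = 34.50 MPa, ρ = 2509 kg/m³
  silicon carbide: M = 19.5×10⁻³
  nylon: M = 17.1×10⁻³
  bronze: M = 5.80×10⁻³
  soda-lime glass: M = 4.22×10⁻³
Silicon carbide ranks first.

silicon carbide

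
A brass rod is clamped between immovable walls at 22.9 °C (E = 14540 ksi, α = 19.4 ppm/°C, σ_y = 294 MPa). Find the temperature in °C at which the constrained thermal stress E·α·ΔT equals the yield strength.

E = 14540 ksi = 100.2 GPa.
E·α·ΔT = 294.0 MPa ⇒ ΔT = 294.0 / (100.2×10³ × 19.4×10⁻⁶) = 151.2 K.
T = 22.9 + 151.2 = 174.1 °C.

174 °C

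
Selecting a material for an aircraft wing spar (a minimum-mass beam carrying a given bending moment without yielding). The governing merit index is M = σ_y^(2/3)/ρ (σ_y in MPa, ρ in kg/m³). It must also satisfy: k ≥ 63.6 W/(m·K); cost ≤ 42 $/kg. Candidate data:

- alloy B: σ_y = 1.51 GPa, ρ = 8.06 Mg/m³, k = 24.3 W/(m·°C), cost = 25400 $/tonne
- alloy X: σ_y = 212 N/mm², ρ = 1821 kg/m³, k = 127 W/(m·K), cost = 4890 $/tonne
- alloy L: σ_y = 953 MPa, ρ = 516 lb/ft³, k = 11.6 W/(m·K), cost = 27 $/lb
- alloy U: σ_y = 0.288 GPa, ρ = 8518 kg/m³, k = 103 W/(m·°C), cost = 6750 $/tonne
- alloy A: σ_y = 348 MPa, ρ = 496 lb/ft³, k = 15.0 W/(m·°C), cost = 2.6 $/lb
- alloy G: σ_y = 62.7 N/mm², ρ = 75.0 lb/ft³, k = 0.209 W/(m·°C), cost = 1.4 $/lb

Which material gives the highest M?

Screen on constraints: k ≥ 63.6 W/(m·K); cost ≤ 42 $/kg. Survivors: alloy X, alloy U.
In SI units:
  alloy X: σ_y = 212.0 MPa, ρ = 1821 kg/m³
  alloy U: σ_y = 288.0 MPa, ρ = 8518 kg/m³
  alloy X: M = 19.5×10⁻³
  alloy U: M = 5.12×10⁻³
Highest index: alloy X.

alloy X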